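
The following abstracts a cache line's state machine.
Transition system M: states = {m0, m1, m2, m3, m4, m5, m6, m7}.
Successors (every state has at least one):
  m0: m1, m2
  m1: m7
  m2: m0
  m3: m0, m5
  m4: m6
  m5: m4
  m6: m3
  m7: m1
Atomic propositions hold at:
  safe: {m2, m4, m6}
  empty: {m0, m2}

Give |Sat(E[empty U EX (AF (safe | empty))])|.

Sat(safe | empty) = {m0, m2, m4, m6}
AF (safe | empty): least fixpoint, start Z0 = {m0, m2, m4, m6}, add states with every successor in Z. Z1 = {m0, m2, m4, m5, m6}; Z2 = {m0, m2, m3, m4, m5, m6}; fixed.
Sat(AF (safe | empty)) = {m0, m2, m3, m4, m5, m6}
Sat(EX (AF (safe | empty))) = {s : some successor in {m0, m2, m3, m4, m5, m6}} = {m0, m2, m3, m4, m5, m6}
E[empty U EX (AF (safe | empty))]: least fixpoint, start Z0 = Sat(EX (AF (safe | empty))) = {m0, m2, m3, m4, m5, m6}, add states in Sat(empty) with some successor in Z. Already a fixed point.
Sat(E[empty U EX (AF (safe | empty))]) = {m0, m2, m3, m4, m5, m6}
|Sat(E[empty U EX (AF (safe | empty))])| = |{m0, m2, m3, m4, m5, m6}| = 6.

6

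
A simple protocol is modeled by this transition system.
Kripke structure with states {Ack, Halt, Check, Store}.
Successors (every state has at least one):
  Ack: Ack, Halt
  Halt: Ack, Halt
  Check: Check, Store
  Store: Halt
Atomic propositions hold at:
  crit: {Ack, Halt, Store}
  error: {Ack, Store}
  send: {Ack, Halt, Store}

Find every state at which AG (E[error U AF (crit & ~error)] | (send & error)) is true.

{Ack, Halt, Store}

Sat(~error) = {Halt, Check}
Sat(crit & ~error) = {Halt}
AF (crit & ~error): least fixpoint, start Z0 = {Halt}, add states with every successor in Z. Z1 = {Halt, Store}; fixed.
Sat(AF (crit & ~error)) = {Halt, Store}
E[error U AF (crit & ~error)]: least fixpoint, start Z0 = Sat(AF (crit & ~error)) = {Halt, Store}, add states in Sat(error) with some successor in Z. Z1 = {Ack, Halt, Store}; fixed.
Sat(E[error U AF (crit & ~error)]) = {Ack, Halt, Store}
Sat(send & error) = {Ack, Store}
Sat(E[error U AF (crit & ~error)] | (send & error)) = {Ack, Halt, Store}
AG (E[error U AF (crit & ~error)] | (send & error)): greatest fixpoint, start Z0 = {Ack, Halt, Store}, keep only states in Sat with every successor in Z. Already a fixed point.
Sat(AG (E[error U AF (crit & ~error)] | (send & error))) = {Ack, Halt, Store}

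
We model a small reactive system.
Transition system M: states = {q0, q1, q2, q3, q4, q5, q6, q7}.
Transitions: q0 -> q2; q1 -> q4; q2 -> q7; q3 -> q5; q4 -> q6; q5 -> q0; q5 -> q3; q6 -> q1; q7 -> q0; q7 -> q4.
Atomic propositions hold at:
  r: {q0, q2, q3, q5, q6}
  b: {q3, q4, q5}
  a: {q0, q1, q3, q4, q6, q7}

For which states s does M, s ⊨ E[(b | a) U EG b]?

{q3, q5}

Sat(b | a) = {q0, q1, q3, q4, q5, q6, q7}
EG b: greatest fixpoint, start Z0 = {q3, q4, q5}, keep only states in Sat with some successor in Z. Z1 = {q3, q5}; fixed.
Sat(EG b) = {q3, q5}
E[(b | a) U EG b]: least fixpoint, start Z0 = Sat(EG b) = {q3, q5}, add states in Sat(b | a) with some successor in Z. Already a fixed point.
Sat(E[(b | a) U EG b]) = {q3, q5}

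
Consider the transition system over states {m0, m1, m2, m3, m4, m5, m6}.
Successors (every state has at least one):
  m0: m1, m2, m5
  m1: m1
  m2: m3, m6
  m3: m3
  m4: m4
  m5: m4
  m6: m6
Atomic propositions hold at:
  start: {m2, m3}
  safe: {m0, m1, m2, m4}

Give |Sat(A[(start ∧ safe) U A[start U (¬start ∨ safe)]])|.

6

Sat(start ∧ safe) = {m2}
Sat(¬start) = {m0, m1, m4, m5, m6}
Sat(¬start ∨ safe) = {m0, m1, m2, m4, m5, m6}
A[start U (¬start ∨ safe)]: least fixpoint, start Z0 = Sat((¬start ∨ safe)) = {m0, m1, m2, m4, m5, m6}, add states in Sat(start) with every successor in Z. Already a fixed point.
Sat(A[start U (¬start ∨ safe)]) = {m0, m1, m2, m4, m5, m6}
A[(start ∧ safe) U A[start U (¬start ∨ safe)]]: least fixpoint, start Z0 = Sat(A[start U (¬start ∨ safe)]) = {m0, m1, m2, m4, m5, m6}, add states in Sat(start ∧ safe) with every successor in Z. Already a fixed point.
Sat(A[(start ∧ safe) U A[start U (¬start ∨ safe)]]) = {m0, m1, m2, m4, m5, m6}
|Sat(A[(start ∧ safe) U A[start U (¬start ∨ safe)]])| = |{m0, m1, m2, m4, m5, m6}| = 6.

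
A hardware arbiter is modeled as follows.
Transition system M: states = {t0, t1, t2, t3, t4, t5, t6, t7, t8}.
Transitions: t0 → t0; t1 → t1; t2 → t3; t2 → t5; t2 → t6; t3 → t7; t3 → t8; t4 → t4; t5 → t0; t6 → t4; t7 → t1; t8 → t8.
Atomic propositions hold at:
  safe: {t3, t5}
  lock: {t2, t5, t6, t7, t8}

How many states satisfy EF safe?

EF safe: least fixpoint, start Z0 = {t3, t5}, add states with some successor in Z. Z1 = {t2, t3, t5}; fixed.
Sat(EF safe) = {t2, t3, t5}
|Sat(EF safe)| = |{t2, t3, t5}| = 3.

3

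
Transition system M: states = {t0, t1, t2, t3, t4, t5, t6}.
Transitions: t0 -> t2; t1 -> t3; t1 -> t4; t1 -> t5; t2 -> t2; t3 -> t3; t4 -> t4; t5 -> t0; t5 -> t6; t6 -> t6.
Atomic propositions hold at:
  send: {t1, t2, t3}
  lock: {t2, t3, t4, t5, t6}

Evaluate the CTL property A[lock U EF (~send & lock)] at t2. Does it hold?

Sat(~send) = {t0, t4, t5, t6}
Sat(~send & lock) = {t4, t5, t6}
EF (~send & lock): least fixpoint, start Z0 = {t4, t5, t6}, add states with some successor in Z. Z1 = {t1, t4, t5, t6}; fixed.
Sat(EF (~send & lock)) = {t1, t4, t5, t6}
A[lock U EF (~send & lock)]: least fixpoint, start Z0 = Sat(EF (~send & lock)) = {t1, t4, t5, t6}, add states in Sat(lock) with every successor in Z. Already a fixed point.
Sat(A[lock U EF (~send & lock)]) = {t1, t4, t5, t6}
t2 ∉ Sat(A[lock U EF (~send & lock)]) = {t1, t4, t5, t6}, so the formula does not hold at t2.

No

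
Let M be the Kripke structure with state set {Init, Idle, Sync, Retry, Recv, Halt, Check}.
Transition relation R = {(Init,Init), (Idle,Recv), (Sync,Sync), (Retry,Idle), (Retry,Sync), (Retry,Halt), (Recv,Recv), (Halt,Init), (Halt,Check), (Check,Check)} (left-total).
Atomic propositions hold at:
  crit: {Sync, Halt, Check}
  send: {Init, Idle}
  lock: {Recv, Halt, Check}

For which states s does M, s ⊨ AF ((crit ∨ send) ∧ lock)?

{Halt, Check}

Sat(crit ∨ send) = {Init, Idle, Sync, Halt, Check}
Sat((crit ∨ send) ∧ lock) = {Halt, Check}
AF ((crit ∨ send) ∧ lock): least fixpoint, start Z0 = {Halt, Check}, add states with every successor in Z. Already a fixed point.
Sat(AF ((crit ∨ send) ∧ lock)) = {Halt, Check}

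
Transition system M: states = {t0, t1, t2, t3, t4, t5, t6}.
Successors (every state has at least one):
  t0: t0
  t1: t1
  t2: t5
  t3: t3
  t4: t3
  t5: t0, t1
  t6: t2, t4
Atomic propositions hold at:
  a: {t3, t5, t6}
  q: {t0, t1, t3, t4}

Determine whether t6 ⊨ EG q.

No

EG q: greatest fixpoint, start Z0 = {t0, t1, t3, t4}, keep only states in Sat with some successor in Z. Already a fixed point.
Sat(EG q) = {t0, t1, t3, t4}
t6 ∉ Sat(EG q) = {t0, t1, t3, t4}, so the formula does not hold at t6.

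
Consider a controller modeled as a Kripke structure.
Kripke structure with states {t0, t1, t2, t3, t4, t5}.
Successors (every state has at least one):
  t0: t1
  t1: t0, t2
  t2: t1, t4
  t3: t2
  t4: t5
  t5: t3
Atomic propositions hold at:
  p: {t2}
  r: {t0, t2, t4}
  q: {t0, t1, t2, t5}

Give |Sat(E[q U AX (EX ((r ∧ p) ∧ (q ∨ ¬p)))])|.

4

Sat(r ∧ p) = {t2}
Sat(¬p) = {t0, t1, t3, t4, t5}
Sat(q ∨ ¬p) = {t0, t1, t2, t3, t4, t5}
Sat((r ∧ p) ∧ (q ∨ ¬p)) = {t2}
Sat(EX ((r ∧ p) ∧ (q ∨ ¬p))) = {s : some successor in {t2}} = {t1, t3}
Sat(AX (EX ((r ∧ p) ∧ (q ∨ ¬p)))) = {s : every successor in {t1, t3}} = {t0, t5}
E[q U AX (EX ((r ∧ p) ∧ (q ∨ ¬p)))]: least fixpoint, start Z0 = Sat(AX (EX ((r ∧ p) ∧ (q ∨ ¬p)))) = {t0, t5}, add states in Sat(q) with some successor in Z. Z1 = {t0, t1, t5}; Z2 = {t0, t1, t2, t5}; fixed.
Sat(E[q U AX (EX ((r ∧ p) ∧ (q ∨ ¬p)))]) = {t0, t1, t2, t5}
|Sat(E[q U AX (EX ((r ∧ p) ∧ (q ∨ ¬p)))])| = |{t0, t1, t2, t5}| = 4.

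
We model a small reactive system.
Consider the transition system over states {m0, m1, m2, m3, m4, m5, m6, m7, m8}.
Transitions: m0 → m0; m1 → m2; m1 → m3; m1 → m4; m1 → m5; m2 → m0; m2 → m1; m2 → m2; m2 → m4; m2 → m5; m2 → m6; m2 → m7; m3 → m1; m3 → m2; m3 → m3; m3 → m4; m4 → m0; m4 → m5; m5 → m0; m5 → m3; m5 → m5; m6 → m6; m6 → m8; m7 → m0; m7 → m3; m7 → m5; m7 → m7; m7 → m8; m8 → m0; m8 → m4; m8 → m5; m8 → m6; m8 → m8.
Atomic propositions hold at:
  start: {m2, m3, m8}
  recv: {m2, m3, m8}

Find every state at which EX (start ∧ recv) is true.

{m1, m2, m3, m5, m6, m7, m8}

Sat(start ∧ recv) = {m2, m3, m8}
Sat(EX (start ∧ recv)) = {s : some successor in {m2, m3, m8}} = {m1, m2, m3, m5, m6, m7, m8}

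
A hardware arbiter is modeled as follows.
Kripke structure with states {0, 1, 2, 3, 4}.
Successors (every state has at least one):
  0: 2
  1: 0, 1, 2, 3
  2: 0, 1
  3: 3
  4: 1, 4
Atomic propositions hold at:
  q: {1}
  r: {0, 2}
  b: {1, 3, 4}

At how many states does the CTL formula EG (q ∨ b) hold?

3

Sat(q ∨ b) = {1, 3, 4}
EG (q ∨ b): greatest fixpoint, start Z0 = {1, 3, 4}, keep only states in Sat with some successor in Z. Already a fixed point.
Sat(EG (q ∨ b)) = {1, 3, 4}
|Sat(EG (q ∨ b))| = |{1, 3, 4}| = 3.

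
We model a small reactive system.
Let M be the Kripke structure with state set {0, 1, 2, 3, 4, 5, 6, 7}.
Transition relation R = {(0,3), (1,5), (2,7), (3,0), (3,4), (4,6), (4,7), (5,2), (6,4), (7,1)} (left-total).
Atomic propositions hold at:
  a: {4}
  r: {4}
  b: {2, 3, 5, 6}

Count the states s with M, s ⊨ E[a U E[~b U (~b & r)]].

1

Sat(~b) = {0, 1, 4, 7}
Sat(~b & r) = {4}
E[~b U (~b & r)]: least fixpoint, start Z0 = Sat((~b & r)) = {4}, add states in Sat(~b) with some successor in Z. Already a fixed point.
Sat(E[~b U (~b & r)]) = {4}
E[a U E[~b U (~b & r)]]: least fixpoint, start Z0 = Sat(E[~b U (~b & r)]) = {4}, add states in Sat(a) with some successor in Z. Already a fixed point.
Sat(E[a U E[~b U (~b & r)]]) = {4}
|Sat(E[a U E[~b U (~b & r)]])| = |{4}| = 1.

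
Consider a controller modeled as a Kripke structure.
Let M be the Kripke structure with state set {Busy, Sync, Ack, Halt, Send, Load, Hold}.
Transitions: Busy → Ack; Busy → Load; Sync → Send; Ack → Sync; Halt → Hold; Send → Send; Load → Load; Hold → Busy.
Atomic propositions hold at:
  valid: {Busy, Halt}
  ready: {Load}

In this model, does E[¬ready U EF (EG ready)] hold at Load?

Sat(¬ready) = {Busy, Sync, Ack, Halt, Send, Hold}
EG ready: greatest fixpoint, start Z0 = {Load}, keep only states in Sat with some successor in Z. Already a fixed point.
Sat(EG ready) = {Load}
EF (EG ready): least fixpoint, start Z0 = {Load}, add states with some successor in Z. Z1 = {Busy, Load}; Z2 = {Busy, Load, Hold}; Z3 = {Busy, Halt, Load, Hold}; fixed.
Sat(EF (EG ready)) = {Busy, Halt, Load, Hold}
E[¬ready U EF (EG ready)]: least fixpoint, start Z0 = Sat(EF (EG ready)) = {Busy, Halt, Load, Hold}, add states in Sat(¬ready) with some successor in Z. Already a fixed point.
Sat(E[¬ready U EF (EG ready)]) = {Busy, Halt, Load, Hold}
Load ∈ Sat(E[¬ready U EF (EG ready)]) = {Busy, Halt, Load, Hold}, so the formula holds at Load.

Yes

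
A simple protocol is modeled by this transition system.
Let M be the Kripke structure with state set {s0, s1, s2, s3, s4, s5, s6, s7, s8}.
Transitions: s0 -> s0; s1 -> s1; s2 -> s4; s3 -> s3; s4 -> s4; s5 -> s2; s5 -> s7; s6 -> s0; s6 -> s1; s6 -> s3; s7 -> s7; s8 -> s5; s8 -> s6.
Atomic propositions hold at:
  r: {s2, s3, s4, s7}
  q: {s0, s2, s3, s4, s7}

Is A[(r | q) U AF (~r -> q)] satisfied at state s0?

Yes

Sat(r | q) = {s0, s2, s3, s4, s7}
Sat(~r) = {s0, s1, s5, s6, s8}
Sat(~r -> q) = {s0, s2, s3, s4, s7}
AF (~r -> q): least fixpoint, start Z0 = {s0, s2, s3, s4, s7}, add states with every successor in Z. Z1 = {s0, s2, s3, s4, s5, s7}; fixed.
Sat(AF (~r -> q)) = {s0, s2, s3, s4, s5, s7}
A[(r | q) U AF (~r -> q)]: least fixpoint, start Z0 = Sat(AF (~r -> q)) = {s0, s2, s3, s4, s5, s7}, add states in Sat(r | q) with every successor in Z. Already a fixed point.
Sat(A[(r | q) U AF (~r -> q)]) = {s0, s2, s3, s4, s5, s7}
s0 ∈ Sat(A[(r | q) U AF (~r -> q)]) = {s0, s2, s3, s4, s5, s7}, so the formula holds at s0.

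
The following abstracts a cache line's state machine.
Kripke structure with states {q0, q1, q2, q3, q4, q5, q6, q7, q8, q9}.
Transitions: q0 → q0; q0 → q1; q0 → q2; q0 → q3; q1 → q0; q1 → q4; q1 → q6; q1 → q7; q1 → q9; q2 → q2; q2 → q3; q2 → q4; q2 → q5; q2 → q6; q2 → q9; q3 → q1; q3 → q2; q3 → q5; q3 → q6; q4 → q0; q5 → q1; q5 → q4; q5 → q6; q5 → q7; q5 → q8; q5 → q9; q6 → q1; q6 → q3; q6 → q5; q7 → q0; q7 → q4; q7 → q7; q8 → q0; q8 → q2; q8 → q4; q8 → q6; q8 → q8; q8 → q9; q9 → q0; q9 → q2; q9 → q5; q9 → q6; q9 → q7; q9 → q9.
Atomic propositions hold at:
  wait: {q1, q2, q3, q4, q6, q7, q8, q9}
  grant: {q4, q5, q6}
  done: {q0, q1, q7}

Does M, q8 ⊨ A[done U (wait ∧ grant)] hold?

Sat(wait ∧ grant) = {q4, q6}
A[done U (wait ∧ grant)]: least fixpoint, start Z0 = Sat((wait ∧ grant)) = {q4, q6}, add states in Sat(done) with every successor in Z. Already a fixed point.
Sat(A[done U (wait ∧ grant)]) = {q4, q6}
q8 ∉ Sat(A[done U (wait ∧ grant)]) = {q4, q6}, so the formula does not hold at q8.

No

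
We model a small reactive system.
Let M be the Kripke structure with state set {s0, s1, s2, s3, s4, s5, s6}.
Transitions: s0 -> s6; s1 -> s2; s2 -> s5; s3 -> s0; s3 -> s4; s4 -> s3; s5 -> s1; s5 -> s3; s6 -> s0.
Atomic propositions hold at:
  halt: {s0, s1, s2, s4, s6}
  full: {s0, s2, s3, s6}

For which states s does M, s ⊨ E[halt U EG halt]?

EG halt: greatest fixpoint, start Z0 = {s0, s1, s2, s4, s6}, keep only states in Sat with some successor in Z. Z1 = {s0, s1, s6}; Z2 = {s0, s6}; fixed.
Sat(EG halt) = {s0, s6}
E[halt U EG halt]: least fixpoint, start Z0 = Sat(EG halt) = {s0, s6}, add states in Sat(halt) with some successor in Z. Already a fixed point.
Sat(E[halt U EG halt]) = {s0, s6}

{s0, s6}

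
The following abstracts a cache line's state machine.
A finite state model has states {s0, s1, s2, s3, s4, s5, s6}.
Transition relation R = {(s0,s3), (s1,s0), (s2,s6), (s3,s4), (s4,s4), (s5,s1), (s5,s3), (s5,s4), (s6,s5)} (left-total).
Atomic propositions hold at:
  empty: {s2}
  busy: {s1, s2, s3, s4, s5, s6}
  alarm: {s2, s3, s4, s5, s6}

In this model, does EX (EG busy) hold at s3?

EG busy: greatest fixpoint, start Z0 = {s1, s2, s3, s4, s5, s6}, keep only states in Sat with some successor in Z. Z1 = {s2, s3, s4, s5, s6}; fixed.
Sat(EG busy) = {s2, s3, s4, s5, s6}
Sat(EX (EG busy)) = {s : some successor in {s2, s3, s4, s5, s6}} = {s0, s2, s3, s4, s5, s6}
s3 ∈ Sat(EX (EG busy)) = {s0, s2, s3, s4, s5, s6}, so the formula holds at s3.

Yes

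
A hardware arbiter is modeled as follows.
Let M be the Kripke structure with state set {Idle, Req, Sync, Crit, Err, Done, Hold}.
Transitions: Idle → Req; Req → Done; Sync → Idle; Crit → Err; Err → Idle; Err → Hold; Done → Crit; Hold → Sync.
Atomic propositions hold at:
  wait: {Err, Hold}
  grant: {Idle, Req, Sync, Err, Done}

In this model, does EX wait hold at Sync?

Sat(EX wait) = {s : some successor in {Err, Hold}} = {Crit, Err}
Sync ∉ Sat(EX wait) = {Crit, Err}, so the formula does not hold at Sync.

No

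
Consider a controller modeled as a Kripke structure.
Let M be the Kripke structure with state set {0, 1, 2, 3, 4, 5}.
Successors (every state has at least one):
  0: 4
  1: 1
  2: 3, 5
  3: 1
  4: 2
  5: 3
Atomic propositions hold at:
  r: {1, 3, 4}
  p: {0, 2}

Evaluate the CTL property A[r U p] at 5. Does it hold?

A[r U p]: least fixpoint, start Z0 = Sat(p) = {0, 2}, add states in Sat(r) with every successor in Z. Z1 = {0, 2, 4}; fixed.
Sat(A[r U p]) = {0, 2, 4}
5 ∉ Sat(A[r U p]) = {0, 2, 4}, so the formula does not hold at 5.

No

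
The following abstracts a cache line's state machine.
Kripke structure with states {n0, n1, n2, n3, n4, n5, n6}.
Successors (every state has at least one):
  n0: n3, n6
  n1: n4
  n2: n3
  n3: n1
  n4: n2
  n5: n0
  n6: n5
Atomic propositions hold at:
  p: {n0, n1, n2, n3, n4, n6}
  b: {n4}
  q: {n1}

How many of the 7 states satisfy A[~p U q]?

1

Sat(~p) = {n5}
A[~p U q]: least fixpoint, start Z0 = Sat(q) = {n1}, add states in Sat(~p) with every successor in Z. Already a fixed point.
Sat(A[~p U q]) = {n1}
|Sat(A[~p U q])| = |{n1}| = 1.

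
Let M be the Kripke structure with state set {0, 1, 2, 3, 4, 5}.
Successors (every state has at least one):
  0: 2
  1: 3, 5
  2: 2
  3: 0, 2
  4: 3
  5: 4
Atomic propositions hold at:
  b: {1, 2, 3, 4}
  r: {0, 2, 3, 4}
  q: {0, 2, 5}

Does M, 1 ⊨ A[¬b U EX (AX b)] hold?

Sat(¬b) = {0, 5}
Sat(AX b) = {s : every successor in {1, 2, 3, 4}} = {0, 2, 4, 5}
Sat(EX (AX b)) = {s : some successor in {0, 2, 4, 5}} = {0, 1, 2, 3, 5}
A[¬b U EX (AX b)]: least fixpoint, start Z0 = Sat(EX (AX b)) = {0, 1, 2, 3, 5}, add states in Sat(¬b) with every successor in Z. Already a fixed point.
Sat(A[¬b U EX (AX b)]) = {0, 1, 2, 3, 5}
1 ∈ Sat(A[¬b U EX (AX b)]) = {0, 1, 2, 3, 5}, so the formula holds at 1.

Yes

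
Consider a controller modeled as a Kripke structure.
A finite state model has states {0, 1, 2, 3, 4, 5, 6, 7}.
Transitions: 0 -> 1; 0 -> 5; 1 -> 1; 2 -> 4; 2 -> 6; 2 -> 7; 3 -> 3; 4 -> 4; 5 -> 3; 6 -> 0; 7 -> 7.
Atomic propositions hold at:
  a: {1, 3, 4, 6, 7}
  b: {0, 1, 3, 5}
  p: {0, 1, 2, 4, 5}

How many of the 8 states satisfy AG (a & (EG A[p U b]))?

A[p U b]: least fixpoint, start Z0 = Sat(b) = {0, 1, 3, 5}, add states in Sat(p) with every successor in Z. Already a fixed point.
Sat(A[p U b]) = {0, 1, 3, 5}
EG A[p U b]: greatest fixpoint, start Z0 = {0, 1, 3, 5}, keep only states in Sat with some successor in Z. Already a fixed point.
Sat(EG A[p U b]) = {0, 1, 3, 5}
Sat(a & (EG A[p U b])) = {1, 3}
AG (a & (EG A[p U b])): greatest fixpoint, start Z0 = {1, 3}, keep only states in Sat with every successor in Z. Already a fixed point.
Sat(AG (a & (EG A[p U b]))) = {1, 3}
|Sat(AG (a & (EG A[p U b])))| = |{1, 3}| = 2.

2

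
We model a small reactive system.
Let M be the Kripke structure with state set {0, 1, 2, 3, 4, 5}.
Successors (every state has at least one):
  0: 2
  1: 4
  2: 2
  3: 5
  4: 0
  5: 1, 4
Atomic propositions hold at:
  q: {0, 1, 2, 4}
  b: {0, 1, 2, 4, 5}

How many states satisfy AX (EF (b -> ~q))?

1

Sat(~q) = {3, 5}
Sat(b -> ~q) = {3, 5}
EF (b -> ~q): least fixpoint, start Z0 = {3, 5}, add states with some successor in Z. Already a fixed point.
Sat(EF (b -> ~q)) = {3, 5}
Sat(AX (EF (b -> ~q))) = {s : every successor in {3, 5}} = {3}
|Sat(AX (EF (b -> ~q)))| = |{3}| = 1.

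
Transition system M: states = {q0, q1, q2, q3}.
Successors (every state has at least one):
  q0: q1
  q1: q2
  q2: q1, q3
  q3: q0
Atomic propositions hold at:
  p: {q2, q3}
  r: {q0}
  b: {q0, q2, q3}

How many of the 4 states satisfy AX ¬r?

3

Sat(¬r) = {q1, q2, q3}
Sat(AX ¬r) = {s : every successor in {q1, q2, q3}} = {q0, q1, q2}
|Sat(AX ¬r)| = |{q0, q1, q2}| = 3.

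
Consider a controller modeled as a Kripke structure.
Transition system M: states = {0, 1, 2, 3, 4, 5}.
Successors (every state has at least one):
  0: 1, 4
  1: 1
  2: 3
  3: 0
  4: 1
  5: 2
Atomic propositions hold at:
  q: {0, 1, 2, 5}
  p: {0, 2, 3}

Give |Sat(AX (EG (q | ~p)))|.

4

Sat(~p) = {1, 4, 5}
Sat(q | ~p) = {0, 1, 2, 4, 5}
EG (q | ~p): greatest fixpoint, start Z0 = {0, 1, 2, 4, 5}, keep only states in Sat with some successor in Z. Z1 = {0, 1, 4, 5}; Z2 = {0, 1, 4}; fixed.
Sat(EG (q | ~p)) = {0, 1, 4}
Sat(AX (EG (q | ~p))) = {s : every successor in {0, 1, 4}} = {0, 1, 3, 4}
|Sat(AX (EG (q | ~p)))| = |{0, 1, 3, 4}| = 4.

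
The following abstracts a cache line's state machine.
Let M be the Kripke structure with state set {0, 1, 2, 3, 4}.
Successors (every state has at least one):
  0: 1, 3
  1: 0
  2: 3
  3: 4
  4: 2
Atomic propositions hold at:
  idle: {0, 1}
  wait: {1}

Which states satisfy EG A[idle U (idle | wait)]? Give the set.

Sat(idle | wait) = {0, 1}
A[idle U (idle | wait)]: least fixpoint, start Z0 = Sat((idle | wait)) = {0, 1}, add states in Sat(idle) with every successor in Z. Already a fixed point.
Sat(A[idle U (idle | wait)]) = {0, 1}
EG A[idle U (idle | wait)]: greatest fixpoint, start Z0 = {0, 1}, keep only states in Sat with some successor in Z. Already a fixed point.
Sat(EG A[idle U (idle | wait)]) = {0, 1}

{0, 1}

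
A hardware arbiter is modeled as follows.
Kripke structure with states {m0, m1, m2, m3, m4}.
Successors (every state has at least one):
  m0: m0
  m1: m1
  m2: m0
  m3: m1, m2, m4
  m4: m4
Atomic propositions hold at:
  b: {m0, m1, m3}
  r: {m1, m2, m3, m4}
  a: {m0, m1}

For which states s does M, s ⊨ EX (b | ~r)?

{m0, m1, m2, m3}

Sat(~r) = {m0}
Sat(b | ~r) = {m0, m1, m3}
Sat(EX (b | ~r)) = {s : some successor in {m0, m1, m3}} = {m0, m1, m2, m3}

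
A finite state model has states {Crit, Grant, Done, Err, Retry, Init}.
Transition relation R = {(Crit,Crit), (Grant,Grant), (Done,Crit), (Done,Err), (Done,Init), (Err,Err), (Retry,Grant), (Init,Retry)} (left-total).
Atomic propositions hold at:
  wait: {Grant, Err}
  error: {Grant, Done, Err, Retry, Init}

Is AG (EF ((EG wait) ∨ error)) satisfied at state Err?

EG wait: greatest fixpoint, start Z0 = {Grant, Err}, keep only states in Sat with some successor in Z. Already a fixed point.
Sat(EG wait) = {Grant, Err}
Sat((EG wait) ∨ error) = {Grant, Done, Err, Retry, Init}
EF ((EG wait) ∨ error): least fixpoint, start Z0 = {Grant, Done, Err, Retry, Init}, add states with some successor in Z. Already a fixed point.
Sat(EF ((EG wait) ∨ error)) = {Grant, Done, Err, Retry, Init}
AG (EF ((EG wait) ∨ error)): greatest fixpoint, start Z0 = {Grant, Done, Err, Retry, Init}, keep only states in Sat with every successor in Z. Z1 = {Grant, Err, Retry, Init}; fixed.
Sat(AG (EF ((EG wait) ∨ error))) = {Grant, Err, Retry, Init}
Err ∈ Sat(AG (EF ((EG wait) ∨ error))) = {Grant, Err, Retry, Init}, so the formula holds at Err.

Yes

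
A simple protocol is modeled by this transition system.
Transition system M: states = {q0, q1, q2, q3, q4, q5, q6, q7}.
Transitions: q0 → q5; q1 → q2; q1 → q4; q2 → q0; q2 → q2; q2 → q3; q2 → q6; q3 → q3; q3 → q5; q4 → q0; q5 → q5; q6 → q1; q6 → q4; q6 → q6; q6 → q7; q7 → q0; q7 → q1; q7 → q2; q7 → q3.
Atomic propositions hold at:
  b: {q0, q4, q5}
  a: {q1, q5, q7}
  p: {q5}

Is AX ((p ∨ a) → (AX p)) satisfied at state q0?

Sat(p ∨ a) = {q1, q5, q7}
Sat(AX p) = {s : every successor in {q5}} = {q0, q5}
Sat((p ∨ a) → (AX p)) = {q0, q2, q3, q4, q5, q6}
Sat(AX ((p ∨ a) → (AX p))) = {s : every successor in {q0, q2, q3, q4, q5, q6}} = {q0, q1, q2, q3, q4, q5}
q0 ∈ Sat(AX ((p ∨ a) → (AX p))) = {q0, q1, q2, q3, q4, q5}, so the formula holds at q0.

Yes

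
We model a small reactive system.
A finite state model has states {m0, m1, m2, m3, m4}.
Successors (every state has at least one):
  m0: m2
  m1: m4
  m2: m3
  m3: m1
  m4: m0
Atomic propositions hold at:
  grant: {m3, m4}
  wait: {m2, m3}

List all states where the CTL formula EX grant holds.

Sat(EX grant) = {s : some successor in {m3, m4}} = {m1, m2}

{m1, m2}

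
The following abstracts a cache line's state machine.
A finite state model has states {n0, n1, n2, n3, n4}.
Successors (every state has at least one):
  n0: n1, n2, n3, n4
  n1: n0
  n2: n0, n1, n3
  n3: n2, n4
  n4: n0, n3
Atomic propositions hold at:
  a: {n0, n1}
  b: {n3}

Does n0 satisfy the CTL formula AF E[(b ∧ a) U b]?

Sat(b ∧ a) = ∅
E[(b ∧ a) U b]: least fixpoint, start Z0 = Sat(b) = {n3}, add states in Sat(b ∧ a) with some successor in Z. Already a fixed point.
Sat(E[(b ∧ a) U b]) = {n3}
AF E[(b ∧ a) U b]: least fixpoint, start Z0 = {n3}, add states with every successor in Z. Already a fixed point.
Sat(AF E[(b ∧ a) U b]) = {n3}
n0 ∉ Sat(AF E[(b ∧ a) U b]) = {n3}, so the formula does not hold at n0.

No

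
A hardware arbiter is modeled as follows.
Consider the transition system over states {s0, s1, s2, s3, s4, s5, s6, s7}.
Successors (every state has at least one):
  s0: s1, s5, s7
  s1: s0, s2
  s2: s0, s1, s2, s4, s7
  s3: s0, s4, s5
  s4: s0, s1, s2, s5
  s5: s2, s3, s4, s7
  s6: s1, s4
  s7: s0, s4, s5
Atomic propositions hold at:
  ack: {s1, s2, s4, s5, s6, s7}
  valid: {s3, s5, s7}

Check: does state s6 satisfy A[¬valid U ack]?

Yes

Sat(¬valid) = {s0, s1, s2, s4, s6}
A[¬valid U ack]: least fixpoint, start Z0 = Sat(ack) = {s1, s2, s4, s5, s6, s7}, add states in Sat(¬valid) with every successor in Z. Z1 = {s0, s1, s2, s4, s5, s6, s7}; fixed.
Sat(A[¬valid U ack]) = {s0, s1, s2, s4, s5, s6, s7}
s6 ∈ Sat(A[¬valid U ack]) = {s0, s1, s2, s4, s5, s6, s7}, so the formula holds at s6.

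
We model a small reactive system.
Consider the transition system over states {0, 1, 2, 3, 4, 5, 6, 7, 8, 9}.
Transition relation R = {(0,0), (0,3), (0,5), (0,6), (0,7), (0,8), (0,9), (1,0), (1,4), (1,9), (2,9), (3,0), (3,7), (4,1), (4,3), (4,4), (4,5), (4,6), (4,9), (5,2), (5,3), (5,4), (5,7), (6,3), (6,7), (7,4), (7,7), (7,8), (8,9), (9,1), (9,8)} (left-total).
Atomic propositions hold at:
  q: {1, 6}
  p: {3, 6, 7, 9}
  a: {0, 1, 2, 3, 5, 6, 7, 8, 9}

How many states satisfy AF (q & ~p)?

1

Sat(~p) = {0, 1, 2, 4, 5, 8}
Sat(q & ~p) = {1}
AF (q & ~p): least fixpoint, start Z0 = {1}, add states with every successor in Z. Already a fixed point.
Sat(AF (q & ~p)) = {1}
|Sat(AF (q & ~p))| = |{1}| = 1.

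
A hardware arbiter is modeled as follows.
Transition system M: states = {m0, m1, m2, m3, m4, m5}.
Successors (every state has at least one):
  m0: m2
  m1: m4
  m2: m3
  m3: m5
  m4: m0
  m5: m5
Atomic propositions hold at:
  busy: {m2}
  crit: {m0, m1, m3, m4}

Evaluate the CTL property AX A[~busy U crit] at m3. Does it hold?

Sat(~busy) = {m0, m1, m3, m4, m5}
A[~busy U crit]: least fixpoint, start Z0 = Sat(crit) = {m0, m1, m3, m4}, add states in Sat(~busy) with every successor in Z. Already a fixed point.
Sat(A[~busy U crit]) = {m0, m1, m3, m4}
Sat(AX A[~busy U crit]) = {s : every successor in {m0, m1, m3, m4}} = {m1, m2, m4}
m3 ∉ Sat(AX A[~busy U crit]) = {m1, m2, m4}, so the formula does not hold at m3.

No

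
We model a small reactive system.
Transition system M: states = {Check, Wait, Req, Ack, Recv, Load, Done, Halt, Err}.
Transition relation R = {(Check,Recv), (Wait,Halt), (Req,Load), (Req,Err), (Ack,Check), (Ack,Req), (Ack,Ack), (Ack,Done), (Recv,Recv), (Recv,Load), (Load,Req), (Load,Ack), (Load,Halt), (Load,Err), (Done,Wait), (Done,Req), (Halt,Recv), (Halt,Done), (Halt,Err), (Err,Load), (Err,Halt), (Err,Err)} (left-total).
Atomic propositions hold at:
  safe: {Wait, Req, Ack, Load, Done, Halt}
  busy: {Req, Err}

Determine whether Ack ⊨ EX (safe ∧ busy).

Sat(safe ∧ busy) = {Req}
Sat(EX (safe ∧ busy)) = {s : some successor in {Req}} = {Ack, Load, Done}
Ack ∈ Sat(EX (safe ∧ busy)) = {Ack, Load, Done}, so the formula holds at Ack.

Yes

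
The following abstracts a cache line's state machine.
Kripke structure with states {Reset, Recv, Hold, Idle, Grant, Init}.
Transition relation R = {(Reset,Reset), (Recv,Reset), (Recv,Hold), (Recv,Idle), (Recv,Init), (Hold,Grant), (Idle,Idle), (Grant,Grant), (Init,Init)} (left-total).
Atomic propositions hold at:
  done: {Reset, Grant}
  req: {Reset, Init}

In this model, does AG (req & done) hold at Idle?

Sat(req & done) = {Reset}
AG (req & done): greatest fixpoint, start Z0 = {Reset}, keep only states in Sat with every successor in Z. Already a fixed point.
Sat(AG (req & done)) = {Reset}
Idle ∉ Sat(AG (req & done)) = {Reset}, so the formula does not hold at Idle.

No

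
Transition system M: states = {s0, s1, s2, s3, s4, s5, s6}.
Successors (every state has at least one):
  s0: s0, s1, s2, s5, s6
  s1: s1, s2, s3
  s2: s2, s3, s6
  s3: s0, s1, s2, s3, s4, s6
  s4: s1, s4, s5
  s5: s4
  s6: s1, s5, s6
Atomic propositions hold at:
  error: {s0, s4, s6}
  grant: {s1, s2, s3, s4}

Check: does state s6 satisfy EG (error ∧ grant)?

No

Sat(error ∧ grant) = {s4}
EG (error ∧ grant): greatest fixpoint, start Z0 = {s4}, keep only states in Sat with some successor in Z. Already a fixed point.
Sat(EG (error ∧ grant)) = {s4}
s6 ∉ Sat(EG (error ∧ grant)) = {s4}, so the formula does not hold at s6.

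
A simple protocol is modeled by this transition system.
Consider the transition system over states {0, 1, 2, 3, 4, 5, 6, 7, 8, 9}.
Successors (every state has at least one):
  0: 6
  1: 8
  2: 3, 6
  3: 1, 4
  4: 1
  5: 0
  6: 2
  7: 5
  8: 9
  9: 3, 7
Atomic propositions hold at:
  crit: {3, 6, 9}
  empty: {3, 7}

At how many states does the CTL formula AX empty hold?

Sat(AX empty) = {s : every successor in {3, 7}} = {9}
|Sat(AX empty)| = |{9}| = 1.

1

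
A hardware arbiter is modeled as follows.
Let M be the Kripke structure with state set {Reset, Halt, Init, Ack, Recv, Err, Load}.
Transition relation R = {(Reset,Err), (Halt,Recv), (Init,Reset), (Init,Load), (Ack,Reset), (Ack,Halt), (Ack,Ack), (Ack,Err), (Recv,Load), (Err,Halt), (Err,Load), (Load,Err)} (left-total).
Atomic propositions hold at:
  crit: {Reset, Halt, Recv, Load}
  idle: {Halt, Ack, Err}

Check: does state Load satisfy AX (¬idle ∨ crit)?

Sat(¬idle) = {Reset, Init, Recv, Load}
Sat(¬idle ∨ crit) = {Reset, Halt, Init, Recv, Load}
Sat(AX (¬idle ∨ crit)) = {s : every successor in {Reset, Halt, Init, Recv, Load}} = {Halt, Init, Recv, Err}
Load ∉ Sat(AX (¬idle ∨ crit)) = {Halt, Init, Recv, Err}, so the formula does not hold at Load.

No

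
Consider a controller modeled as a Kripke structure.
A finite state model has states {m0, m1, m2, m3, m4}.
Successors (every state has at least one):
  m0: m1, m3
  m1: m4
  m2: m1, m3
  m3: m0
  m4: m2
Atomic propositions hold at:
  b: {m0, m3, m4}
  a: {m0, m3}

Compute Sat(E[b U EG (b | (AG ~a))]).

Sat(~a) = {m1, m2, m4}
AG ~a: greatest fixpoint, start Z0 = {m1, m2, m4}, keep only states in Sat with every successor in Z. Z1 = {m1, m4}; Z2 = {m1}; Z3 = ∅; fixed.
Sat(AG ~a) = ∅
Sat(b | (AG ~a)) = {m0, m3, m4}
EG (b | (AG ~a)): greatest fixpoint, start Z0 = {m0, m3, m4}, keep only states in Sat with some successor in Z. Z1 = {m0, m3}; fixed.
Sat(EG (b | (AG ~a))) = {m0, m3}
E[b U EG (b | (AG ~a))]: least fixpoint, start Z0 = Sat(EG (b | (AG ~a))) = {m0, m3}, add states in Sat(b) with some successor in Z. Already a fixed point.
Sat(E[b U EG (b | (AG ~a))]) = {m0, m3}

{m0, m3}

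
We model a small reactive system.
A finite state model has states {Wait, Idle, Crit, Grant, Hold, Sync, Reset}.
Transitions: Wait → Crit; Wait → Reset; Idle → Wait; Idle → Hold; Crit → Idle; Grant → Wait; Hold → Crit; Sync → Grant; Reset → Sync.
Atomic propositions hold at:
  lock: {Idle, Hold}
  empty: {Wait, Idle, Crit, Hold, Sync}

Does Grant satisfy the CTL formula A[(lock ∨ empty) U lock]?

Sat(lock ∨ empty) = {Wait, Idle, Crit, Hold, Sync}
A[(lock ∨ empty) U lock]: least fixpoint, start Z0 = Sat(lock) = {Idle, Hold}, add states in Sat(lock ∨ empty) with every successor in Z. Z1 = {Idle, Crit, Hold}; fixed.
Sat(A[(lock ∨ empty) U lock]) = {Idle, Crit, Hold}
Grant ∉ Sat(A[(lock ∨ empty) U lock]) = {Idle, Crit, Hold}, so the formula does not hold at Grant.

No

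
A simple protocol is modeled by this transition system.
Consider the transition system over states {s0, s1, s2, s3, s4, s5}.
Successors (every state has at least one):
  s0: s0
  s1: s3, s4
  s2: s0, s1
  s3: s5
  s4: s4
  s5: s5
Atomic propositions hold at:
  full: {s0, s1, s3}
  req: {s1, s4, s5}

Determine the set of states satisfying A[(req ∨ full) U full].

{s0, s1, s3}

Sat(req ∨ full) = {s0, s1, s3, s4, s5}
A[(req ∨ full) U full]: least fixpoint, start Z0 = Sat(full) = {s0, s1, s3}, add states in Sat(req ∨ full) with every successor in Z. Already a fixed point.
Sat(A[(req ∨ full) U full]) = {s0, s1, s3}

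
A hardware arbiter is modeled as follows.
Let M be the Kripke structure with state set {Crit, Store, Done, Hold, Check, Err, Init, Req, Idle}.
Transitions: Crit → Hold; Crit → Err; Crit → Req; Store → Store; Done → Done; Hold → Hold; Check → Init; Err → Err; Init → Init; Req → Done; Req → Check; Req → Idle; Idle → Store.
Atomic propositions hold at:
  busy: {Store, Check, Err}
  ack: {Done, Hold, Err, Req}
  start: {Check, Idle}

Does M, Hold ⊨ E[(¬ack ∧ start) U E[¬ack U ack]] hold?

Yes

Sat(¬ack) = {Crit, Store, Check, Init, Idle}
Sat(¬ack ∧ start) = {Check, Idle}
E[¬ack U ack]: least fixpoint, start Z0 = Sat(ack) = {Done, Hold, Err, Req}, add states in Sat(¬ack) with some successor in Z. Z1 = {Crit, Done, Hold, Err, Req}; fixed.
Sat(E[¬ack U ack]) = {Crit, Done, Hold, Err, Req}
E[(¬ack ∧ start) U E[¬ack U ack]]: least fixpoint, start Z0 = Sat(E[¬ack U ack]) = {Crit, Done, Hold, Err, Req}, add states in Sat(¬ack ∧ start) with some successor in Z. Already a fixed point.
Sat(E[(¬ack ∧ start) U E[¬ack U ack]]) = {Crit, Done, Hold, Err, Req}
Hold ∈ Sat(E[(¬ack ∧ start) U E[¬ack U ack]]) = {Crit, Done, Hold, Err, Req}, so the formula holds at Hold.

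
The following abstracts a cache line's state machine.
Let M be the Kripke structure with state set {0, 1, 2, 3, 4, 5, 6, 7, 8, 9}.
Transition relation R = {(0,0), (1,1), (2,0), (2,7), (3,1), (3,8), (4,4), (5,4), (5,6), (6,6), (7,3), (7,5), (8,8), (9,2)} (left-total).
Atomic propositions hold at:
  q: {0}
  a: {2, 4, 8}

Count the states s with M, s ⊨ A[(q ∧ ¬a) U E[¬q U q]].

3

Sat(¬a) = {0, 1, 3, 5, 6, 7, 9}
Sat(q ∧ ¬a) = {0}
Sat(¬q) = {1, 2, 3, 4, 5, 6, 7, 8, 9}
E[¬q U q]: least fixpoint, start Z0 = Sat(q) = {0}, add states in Sat(¬q) with some successor in Z. Z1 = {0, 2}; Z2 = {0, 2, 9}; fixed.
Sat(E[¬q U q]) = {0, 2, 9}
A[(q ∧ ¬a) U E[¬q U q]]: least fixpoint, start Z0 = Sat(E[¬q U q]) = {0, 2, 9}, add states in Sat(q ∧ ¬a) with every successor in Z. Already a fixed point.
Sat(A[(q ∧ ¬a) U E[¬q U q]]) = {0, 2, 9}
|Sat(A[(q ∧ ¬a) U E[¬q U q]])| = |{0, 2, 9}| = 3.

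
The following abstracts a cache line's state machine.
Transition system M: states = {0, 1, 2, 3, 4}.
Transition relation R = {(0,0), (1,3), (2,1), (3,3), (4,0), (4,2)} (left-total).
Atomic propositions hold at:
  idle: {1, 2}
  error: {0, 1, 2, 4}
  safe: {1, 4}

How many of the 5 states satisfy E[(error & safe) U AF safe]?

3

Sat(error & safe) = {1, 4}
AF safe: least fixpoint, start Z0 = {1, 4}, add states with every successor in Z. Z1 = {1, 2, 4}; fixed.
Sat(AF safe) = {1, 2, 4}
E[(error & safe) U AF safe]: least fixpoint, start Z0 = Sat(AF safe) = {1, 2, 4}, add states in Sat(error & safe) with some successor in Z. Already a fixed point.
Sat(E[(error & safe) U AF safe]) = {1, 2, 4}
|Sat(E[(error & safe) U AF safe])| = |{1, 2, 4}| = 3.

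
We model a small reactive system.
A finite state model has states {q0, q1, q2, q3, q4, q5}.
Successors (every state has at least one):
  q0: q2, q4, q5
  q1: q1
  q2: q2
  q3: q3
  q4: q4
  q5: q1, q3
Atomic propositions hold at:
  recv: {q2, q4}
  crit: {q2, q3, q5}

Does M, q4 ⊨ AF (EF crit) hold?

EF crit: least fixpoint, start Z0 = {q2, q3, q5}, add states with some successor in Z. Z1 = {q0, q2, q3, q5}; fixed.
Sat(EF crit) = {q0, q2, q3, q5}
AF (EF crit): least fixpoint, start Z0 = {q0, q2, q3, q5}, add states with every successor in Z. Already a fixed point.
Sat(AF (EF crit)) = {q0, q2, q3, q5}
q4 ∉ Sat(AF (EF crit)) = {q0, q2, q3, q5}, so the formula does not hold at q4.

No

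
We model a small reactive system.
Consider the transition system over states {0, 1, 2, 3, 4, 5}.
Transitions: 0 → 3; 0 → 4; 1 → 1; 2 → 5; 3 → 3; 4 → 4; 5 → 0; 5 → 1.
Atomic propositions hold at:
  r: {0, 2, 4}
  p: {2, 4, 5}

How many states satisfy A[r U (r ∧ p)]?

Sat(r ∧ p) = {2, 4}
A[r U (r ∧ p)]: least fixpoint, start Z0 = Sat((r ∧ p)) = {2, 4}, add states in Sat(r) with every successor in Z. Already a fixed point.
Sat(A[r U (r ∧ p)]) = {2, 4}
|Sat(A[r U (r ∧ p)])| = |{2, 4}| = 2.

2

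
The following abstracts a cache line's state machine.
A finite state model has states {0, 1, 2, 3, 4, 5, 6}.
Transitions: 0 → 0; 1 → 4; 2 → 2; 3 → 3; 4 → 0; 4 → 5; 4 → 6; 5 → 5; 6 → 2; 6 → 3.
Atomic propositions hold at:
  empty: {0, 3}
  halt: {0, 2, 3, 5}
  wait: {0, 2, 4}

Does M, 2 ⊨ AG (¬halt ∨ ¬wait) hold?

Sat(¬halt) = {1, 4, 6}
Sat(¬wait) = {1, 3, 5, 6}
Sat(¬halt ∨ ¬wait) = {1, 3, 4, 5, 6}
AG (¬halt ∨ ¬wait): greatest fixpoint, start Z0 = {1, 3, 4, 5, 6}, keep only states in Sat with every successor in Z. Z1 = {1, 3, 5}; Z2 = {3, 5}; fixed.
Sat(AG (¬halt ∨ ¬wait)) = {3, 5}
2 ∉ Sat(AG (¬halt ∨ ¬wait)) = {3, 5}, so the formula does not hold at 2.

No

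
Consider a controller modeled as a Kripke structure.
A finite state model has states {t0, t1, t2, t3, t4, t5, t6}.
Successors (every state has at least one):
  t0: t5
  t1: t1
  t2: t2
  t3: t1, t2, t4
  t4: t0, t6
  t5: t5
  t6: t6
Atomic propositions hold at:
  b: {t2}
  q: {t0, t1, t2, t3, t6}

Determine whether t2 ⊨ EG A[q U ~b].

No

Sat(~b) = {t0, t1, t3, t4, t5, t6}
A[q U ~b]: least fixpoint, start Z0 = Sat(~b) = {t0, t1, t3, t4, t5, t6}, add states in Sat(q) with every successor in Z. Already a fixed point.
Sat(A[q U ~b]) = {t0, t1, t3, t4, t5, t6}
EG A[q U ~b]: greatest fixpoint, start Z0 = {t0, t1, t3, t4, t5, t6}, keep only states in Sat with some successor in Z. Already a fixed point.
Sat(EG A[q U ~b]) = {t0, t1, t3, t4, t5, t6}
t2 ∉ Sat(EG A[q U ~b]) = {t0, t1, t3, t4, t5, t6}, so the formula does not hold at t2.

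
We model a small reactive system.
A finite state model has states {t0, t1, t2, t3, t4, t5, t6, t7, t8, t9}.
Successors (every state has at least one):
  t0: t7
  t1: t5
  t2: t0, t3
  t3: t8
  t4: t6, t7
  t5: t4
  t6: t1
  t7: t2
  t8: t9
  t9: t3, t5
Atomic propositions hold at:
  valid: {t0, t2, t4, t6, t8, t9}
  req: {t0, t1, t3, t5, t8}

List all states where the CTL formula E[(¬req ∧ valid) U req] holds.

{t0, t1, t2, t3, t4, t5, t6, t8, t9}

Sat(¬req) = {t2, t4, t6, t7, t9}
Sat(¬req ∧ valid) = {t2, t4, t6, t9}
E[(¬req ∧ valid) U req]: least fixpoint, start Z0 = Sat(req) = {t0, t1, t3, t5, t8}, add states in Sat(¬req ∧ valid) with some successor in Z. Z1 = {t0, t1, t2, t3, t5, t6, t8, t9}; Z2 = {t0, t1, t2, t3, t4, t5, t6, t8, t9}; fixed.
Sat(E[(¬req ∧ valid) U req]) = {t0, t1, t2, t3, t4, t5, t6, t8, t9}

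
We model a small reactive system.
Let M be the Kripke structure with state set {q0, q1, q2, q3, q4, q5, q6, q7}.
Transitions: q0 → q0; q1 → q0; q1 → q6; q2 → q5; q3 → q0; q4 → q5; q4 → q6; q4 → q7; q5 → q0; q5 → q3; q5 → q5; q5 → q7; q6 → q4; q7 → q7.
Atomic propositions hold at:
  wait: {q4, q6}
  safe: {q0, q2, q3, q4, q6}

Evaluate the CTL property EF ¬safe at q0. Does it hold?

Sat(¬safe) = {q1, q5, q7}
EF ¬safe: least fixpoint, start Z0 = {q1, q5, q7}, add states with some successor in Z. Z1 = {q1, q2, q4, q5, q7}; Z2 = {q1, q2, q4, q5, q6, q7}; fixed.
Sat(EF ¬safe) = {q1, q2, q4, q5, q6, q7}
q0 ∉ Sat(EF ¬safe) = {q1, q2, q4, q5, q6, q7}, so the formula does not hold at q0.

No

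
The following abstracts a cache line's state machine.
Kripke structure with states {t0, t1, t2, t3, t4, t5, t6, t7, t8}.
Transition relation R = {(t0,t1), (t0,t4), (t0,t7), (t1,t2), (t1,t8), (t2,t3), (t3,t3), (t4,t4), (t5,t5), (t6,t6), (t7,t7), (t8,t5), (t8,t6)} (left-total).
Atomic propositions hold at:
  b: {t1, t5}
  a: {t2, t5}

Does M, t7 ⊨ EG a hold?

No

EG a: greatest fixpoint, start Z0 = {t2, t5}, keep only states in Sat with some successor in Z. Z1 = {t5}; fixed.
Sat(EG a) = {t5}
t7 ∉ Sat(EG a) = {t5}, so the formula does not hold at t7.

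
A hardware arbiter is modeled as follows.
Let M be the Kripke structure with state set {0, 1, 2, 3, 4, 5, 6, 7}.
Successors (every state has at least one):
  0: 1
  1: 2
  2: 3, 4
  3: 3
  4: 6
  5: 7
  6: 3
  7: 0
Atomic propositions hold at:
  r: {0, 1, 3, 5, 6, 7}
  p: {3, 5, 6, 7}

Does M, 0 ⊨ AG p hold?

AG p: greatest fixpoint, start Z0 = {3, 5, 6, 7}, keep only states in Sat with every successor in Z. Z1 = {3, 5, 6}; Z2 = {3, 6}; fixed.
Sat(AG p) = {3, 6}
0 ∉ Sat(AG p) = {3, 6}, so the formula does not hold at 0.

No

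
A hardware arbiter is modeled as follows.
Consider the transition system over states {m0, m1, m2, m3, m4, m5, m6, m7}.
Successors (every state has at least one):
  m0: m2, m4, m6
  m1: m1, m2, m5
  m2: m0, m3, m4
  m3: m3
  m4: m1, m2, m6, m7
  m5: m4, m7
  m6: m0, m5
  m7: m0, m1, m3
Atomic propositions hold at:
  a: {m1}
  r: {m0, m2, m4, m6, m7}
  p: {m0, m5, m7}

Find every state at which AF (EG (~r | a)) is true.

{m1, m3}

Sat(~r) = {m1, m3, m5}
Sat(~r | a) = {m1, m3, m5}
EG (~r | a): greatest fixpoint, start Z0 = {m1, m3, m5}, keep only states in Sat with some successor in Z. Z1 = {m1, m3}; fixed.
Sat(EG (~r | a)) = {m1, m3}
AF (EG (~r | a)): least fixpoint, start Z0 = {m1, m3}, add states with every successor in Z. Already a fixed point.
Sat(AF (EG (~r | a))) = {m1, m3}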